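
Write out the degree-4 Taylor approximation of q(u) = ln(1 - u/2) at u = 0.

-u^4/64 - u^3/24 - u^2/8 - u/2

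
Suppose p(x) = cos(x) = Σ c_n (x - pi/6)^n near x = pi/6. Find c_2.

-sqrt(3)/4

p(pi/6) = sqrt(3)/2
p′(pi/6) = -1/2
p′′(pi/6) = -sqrt(3)/2
So c_2 = p′′(pi/6)/2! = -sqrt(3)/4.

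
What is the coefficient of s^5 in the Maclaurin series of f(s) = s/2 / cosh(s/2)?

5/768

Invert the denominator's series and multiply.
[s^0] = 0;  [s^1] = 1/2;  [s^2] = 0;  [s^3] = -1/16;  [s^4] = 0;  [s^5] = 5/768.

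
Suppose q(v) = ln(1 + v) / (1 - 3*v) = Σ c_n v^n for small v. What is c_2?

5/2

Expand 1/(denominator) as a geometric series and multiply by the numerator's series.
q(0) = 0
q′(0) = 1
q′′(0) = 5
So c_2 = q′′(0)/2! = 5/2.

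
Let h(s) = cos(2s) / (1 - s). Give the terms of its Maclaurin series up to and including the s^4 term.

-s^4/3 - s^3 - s^2 + s + 1

Multiply the numerator's expansion by the denominator's geometric series.
[s^0] = 1;  [s^1] = 1;  [s^2] = -1;  [s^3] = -1;  [s^4] = -1/3.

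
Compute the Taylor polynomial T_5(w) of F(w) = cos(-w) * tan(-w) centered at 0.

Expand each factor separately, then convolve coefficients.
F(0) = 0
F′(0) = -1
F′′(0) = 0
F′′′(0) = 1
F^(4)(0) = 0
F^(5)(0) = -1

-w^5/120 + w^3/6 - w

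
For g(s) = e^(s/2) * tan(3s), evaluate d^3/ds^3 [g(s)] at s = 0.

225/4

Take the Cauchy product of the two expansions.
The coefficient of s^3 in the expansion is 75/8, so g′′′(0) = 3! * (75/8) = 225/4.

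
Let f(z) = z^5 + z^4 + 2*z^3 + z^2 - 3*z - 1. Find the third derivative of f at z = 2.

300

Apply the Taylor formula c_k = f^(k)(a)/k!.
The coefficient of (z - 2)^3 in the expansion is 50, so f′′′(2) = 3! * (50) = 300.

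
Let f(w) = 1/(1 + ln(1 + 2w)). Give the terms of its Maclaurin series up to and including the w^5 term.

-15*2^(13/14)*3^(45/56)*5^(38/63)*7^(1/126)*w^5 + 176*w^4/3 - 56*w^3/3 + 6*w^2 - 2*w + 1

Let u equal the inner series; expand the outer function in u and truncate.
f(0) = 1
f′(0) = -2
f′′(0) = 12
f′′′(0) = -112
f^(4)(0) = 1408
f^(5)(0) = -1800*2^(13/14)*3^(45/56)*5^(38/63)*7^(1/126)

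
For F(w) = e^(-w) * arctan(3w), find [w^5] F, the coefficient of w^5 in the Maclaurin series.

Expand each factor separately, then convolve coefficients.
[w^0] = 0;  [w^1] = 3;  [w^2] = -3;  [w^3] = -15/2;  [w^4] = 17/2;  [w^5] = 1769/40.
So c_5 = F^(5)(0)/5! = 1769/40.

1769/40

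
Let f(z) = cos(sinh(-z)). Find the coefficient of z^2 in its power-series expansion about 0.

-1/2

Let u equal the inner series; expand the outer function in u and truncate.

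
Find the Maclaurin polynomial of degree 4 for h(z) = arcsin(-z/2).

-z^3/48 - z/2

Use the known series and substitute for the argument.
[z^0] = 0;  [z^1] = -1/2;  [z^2] = 0;  [z^3] = -1/48;  [z^4] = 0.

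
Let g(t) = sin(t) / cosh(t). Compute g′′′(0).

Divide the numerator series by the denominator series (power-series long division).
From the series, [t^3] g = -2/3; multiply by 3! = 6 to get -4.

-4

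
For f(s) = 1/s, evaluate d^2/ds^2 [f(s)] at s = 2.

1/4

The coefficient of (s - 2)^2 in the expansion is 1/8, so f′′(2) = 2! * (1/8) = 1/4.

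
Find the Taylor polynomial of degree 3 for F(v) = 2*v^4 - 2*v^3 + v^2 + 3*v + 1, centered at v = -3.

F(-3) = 217
F′(-3) = -273
F′′(-3) = 254
F′′′(-3) = -156

-26*(v + 3)^3 + 127*(v + 3)^2 - 273*(v + 3) + 217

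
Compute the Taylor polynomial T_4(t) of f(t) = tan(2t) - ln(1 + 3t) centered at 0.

81*t^4/4 - 19*t^3/3 + 9*t^2/2 - t

Expand each term separately and add.
[t^0] = 0;  [t^1] = -1;  [t^2] = 9/2;  [t^3] = -19/3;  [t^4] = 81/4.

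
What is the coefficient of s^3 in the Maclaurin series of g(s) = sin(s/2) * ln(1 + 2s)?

-1

Write out both Maclaurin series and multiply, keeping only the needed powers.
g(0) = 0
g′(0) = 0
g′′(0) = 2
g′′′(0) = -6
The Taylor polynomial is Σ g^(k)(0)/k! · s^k.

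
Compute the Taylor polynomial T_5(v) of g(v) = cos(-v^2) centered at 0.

Use the known series and substitute for the argument.
g(0) = 1
g′(0) = 0
g′′(0) = 0
g′′′(0) = 0
g^(4)(0) = -12
g^(5)(0) = 0

1 - v^4/2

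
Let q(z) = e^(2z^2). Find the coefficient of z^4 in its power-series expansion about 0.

2

q(0) = 1
q′(0) = 0
q′′(0) = 4
q′′′(0) = 0
q^(4)(0) = 48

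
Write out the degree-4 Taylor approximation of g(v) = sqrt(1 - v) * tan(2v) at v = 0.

Write out both Maclaurin series and multiply, keeping only the needed powers.
g(0) = 0
g′(0) = 2
g′′(0) = -2
g′′′(0) = 29/2
g^(4)(0) = -35

-35*v^4/24 + 29*v^3/12 - v^2 + 2*v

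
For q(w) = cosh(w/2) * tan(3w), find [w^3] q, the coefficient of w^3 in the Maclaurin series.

75/8

Expand each factor separately, then convolve coefficients.
So c_3 = q′′′(0)/3! = 75/8.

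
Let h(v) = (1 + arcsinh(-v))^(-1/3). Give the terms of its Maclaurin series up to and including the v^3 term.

19*v^3/162 + 2*v^2/9 + v/3 + 1

Compose series: expand the inner function first, then feed it into the outer expansion.
h(0) = 1
h′(0) = 1/3
h′′(0) = 4/9
h′′′(0) = 19/27
The Taylor polynomial is Σ h^(k)(0)/k! · v^k.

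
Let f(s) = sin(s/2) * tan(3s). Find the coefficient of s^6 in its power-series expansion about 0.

Multiply the two series term by term and collect like powers.
So c_6 = f^(6)(0)/6! = 20497/1280.

20497/1280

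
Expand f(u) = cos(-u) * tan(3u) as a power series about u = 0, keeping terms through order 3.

15*u^3/2 + 3*u

Multiply the two series term by term and collect like powers.
[u^0] = 0;  [u^1] = 3;  [u^2] = 0;  [u^3] = 15/2.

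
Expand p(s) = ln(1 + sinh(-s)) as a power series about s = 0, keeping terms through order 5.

Compose series: expand the inner function first, then feed it into the outer expansion.
p(0) = 0
p′(0) = -1
p′′(0) = -1
p′′′(0) = -3
p^(4)(0) = -10
p^(5)(0) = -45

-3*s^5/8 - 5*s^4/12 - s^3/2 - s^2/2 - s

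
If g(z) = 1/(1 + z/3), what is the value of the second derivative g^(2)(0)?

2/9

The coefficient of z^2 in the expansion is 1/9, so g′′(0) = 2! * (1/9) = 2/9.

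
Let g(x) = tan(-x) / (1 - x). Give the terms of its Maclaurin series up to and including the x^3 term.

-4*x^3/3 - x^2 - x

Expand each factor separately, then convolve coefficients.
g(0) = 0
g′(0) = -1
g′′(0) = -2
g′′′(0) = -8
Dividing each by k! gives the coefficients c_0, ..., c_3.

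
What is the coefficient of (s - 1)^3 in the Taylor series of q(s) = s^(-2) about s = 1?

-4

Differentiate repeatedly and evaluate at the center.
q(1) = 1
q′(1) = -2
q′′(1) = 6
q′′′(1) = -24
The Taylor polynomial is Σ q^(k)(1)/k! · (s - 1)^k.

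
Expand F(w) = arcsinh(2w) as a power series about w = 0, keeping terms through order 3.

-4*w^3/3 + 2*w

F(0) = 0
F′(0) = 2
F′′(0) = 0
F′′′(0) = -8
Dividing each by k! gives the coefficients c_0, ..., c_3.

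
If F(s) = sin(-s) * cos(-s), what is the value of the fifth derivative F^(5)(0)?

Multiply the two series term by term and collect like powers.
From the series, [s^5] F = -2/15; multiply by 5! = 120 to get -16.

-16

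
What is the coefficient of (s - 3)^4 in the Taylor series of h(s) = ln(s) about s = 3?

-1/324

[(s - 3)^0] = ln(3);  [(s - 3)^1] = 1/3;  [(s - 3)^2] = -1/18;  [(s - 3)^3] = 1/81;  [(s - 3)^4] = -1/324.
So c_4 = h^(4)(3)/4! = -1/324.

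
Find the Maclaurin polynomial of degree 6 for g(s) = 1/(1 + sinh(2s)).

Substitute the inner expansion into the outer series and collect powers.
g(0) = 1
g′(0) = -2
g′′(0) = 8
g′′′(0) = -56
g^(4)(0) = 512
g^(5)(0) = -5792
g^(6)(0) = 78848
Dividing each by k! gives the coefficients c_0, ..., c_6.

4928*s^6/45 - 724*s^5/15 + 64*s^4/3 - 28*s^3/3 + 4*s^2 - 2*s + 1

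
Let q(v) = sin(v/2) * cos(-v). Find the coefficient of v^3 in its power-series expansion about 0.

-13/48

Take the Cauchy product of the two expansions.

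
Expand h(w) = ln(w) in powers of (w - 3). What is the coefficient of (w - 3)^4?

-1/324

h(3) = ln(3)
h′(3) = 1/3
h′′(3) = -1/9
h′′′(3) = 2/27
h^(4)(3) = -2/27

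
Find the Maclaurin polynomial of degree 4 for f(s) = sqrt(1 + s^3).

s^3/2 + 1

Apply the Taylor formula c_k = f^(k)(a)/k!.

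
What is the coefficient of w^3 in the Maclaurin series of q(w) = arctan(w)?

-1/3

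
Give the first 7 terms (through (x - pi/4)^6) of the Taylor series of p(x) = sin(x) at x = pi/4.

-sqrt(2)*(x - pi/4)^6/1440 + sqrt(2)*(x - pi/4)^5/240 + sqrt(2)*(x - pi/4)^4/48 - sqrt(2)*(x - pi/4)^3/12 - sqrt(2)*(x - pi/4)^2/4 + sqrt(2)*(x - pi/4)/2 + sqrt(2)/2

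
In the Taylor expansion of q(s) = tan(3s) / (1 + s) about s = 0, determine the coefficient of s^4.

-12

Write out both Maclaurin series and multiply, keeping only the needed powers.
[s^0] = 0;  [s^1] = 3;  [s^2] = -3;  [s^3] = 12;  [s^4] = -12.
So c_4 = q^(4)(0)/4! = -12.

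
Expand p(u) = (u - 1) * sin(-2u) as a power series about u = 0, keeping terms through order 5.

Shift and add copies of the series according to the polynomial's terms.
[u^0] = 0;  [u^1] = 2;  [u^2] = -2;  [u^3] = -4/3;  [u^4] = 4/3;  [u^5] = 4/15.

4*u^5/15 + 4*u^4/3 - 4*u^3/3 - 2*u^2 + 2*u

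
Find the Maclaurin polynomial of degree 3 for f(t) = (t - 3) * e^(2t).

-2*t^3 - 4*t^2 - 5*t - 3

Multiply each power in the prefactor through the base expansion.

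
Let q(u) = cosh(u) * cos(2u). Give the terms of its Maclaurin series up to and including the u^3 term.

Write out both Maclaurin series and multiply, keeping only the needed powers.
q(0) = 1
q′(0) = 0
q′′(0) = -3
q′′′(0) = 0

1 - 3*u^2/2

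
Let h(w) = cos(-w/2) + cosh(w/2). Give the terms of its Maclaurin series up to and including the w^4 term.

Expand each term separately and add.
h(0) = 2
h′(0) = 0
h′′(0) = 0
h′′′(0) = 0
h^(4)(0) = 1/8
Dividing each by k! gives the coefficients c_0, ..., c_4.

w^4/192 + 2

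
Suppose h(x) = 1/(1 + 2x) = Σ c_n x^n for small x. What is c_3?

-8

h(0) = 1
h′(0) = -2
h′′(0) = 8
h′′′(0) = -48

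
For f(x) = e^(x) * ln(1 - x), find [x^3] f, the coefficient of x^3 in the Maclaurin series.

-4/3

Take the Cauchy product of the two expansions.
f(0) = 0
f′(0) = -1
f′′(0) = -3
f′′′(0) = -8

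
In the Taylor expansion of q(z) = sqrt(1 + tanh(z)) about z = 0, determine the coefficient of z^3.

Substitute the inner expansion into the outer series and collect powers.
[z^0] = 1;  [z^1] = 1/2;  [z^2] = -1/8;  [z^3] = -5/48.

-5/48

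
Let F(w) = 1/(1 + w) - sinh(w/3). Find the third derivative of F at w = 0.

Combine the two series term by term.
The coefficient of w^3 in the expansion is -163/162, so F′′′(0) = 3! * (-163/162) = -163/27.

-163/27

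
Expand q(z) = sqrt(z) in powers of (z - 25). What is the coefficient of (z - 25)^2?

-1/1000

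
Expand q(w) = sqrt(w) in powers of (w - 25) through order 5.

7*(w - 25)^5/500000000 - (w - 25)^4/2000000 + (w - 25)^3/50000 - (w - 25)^2/1000 + (w - 25)/10 + 5

q(25) = 5
q′(25) = 1/10
q′′(25) = -1/500
q′′′(25) = 3/25000
q^(4)(25) = -3/250000
q^(5)(25) = 21/12500000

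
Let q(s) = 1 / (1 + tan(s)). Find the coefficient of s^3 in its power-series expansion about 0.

Expand as Σ (-1)^k u^k with u equal to the inner function's series.
q(0) = 1
q′(0) = -1
q′′(0) = 2
q′′′(0) = -8
So c_3 = q′′′(0)/3! = -4/3.

-4/3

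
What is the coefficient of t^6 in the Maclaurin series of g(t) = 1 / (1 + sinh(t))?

Write 1/(1+u) = 1 - u + u^2 - u^3 + ... and substitute the series for u.
[t^0] = 1;  [t^1] = -1;  [t^2] = 1;  [t^3] = -7/6;  [t^4] = 4/3;  [t^5] = -181/120;  [t^6] = 77/45.
So c_6 = g^(6)(0)/6! = 77/45.

77/45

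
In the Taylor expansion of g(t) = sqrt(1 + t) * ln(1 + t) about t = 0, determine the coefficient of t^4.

Write out both Maclaurin series and multiply, keeping only the needed powers.
g(0) = 0
g′(0) = 1
g′′(0) = 0
g′′′(0) = -1/4
g^(4)(0) = 1

1/24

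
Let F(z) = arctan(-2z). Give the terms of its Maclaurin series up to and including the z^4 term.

8*z^3/3 - 2*z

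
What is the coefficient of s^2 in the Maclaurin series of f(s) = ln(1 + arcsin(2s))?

Substitute the inner expansion into the outer series and collect powers.
f(0) = 0
f′(0) = 2
f′′(0) = -4
So c_2 = f′′(0)/2! = -2.

-2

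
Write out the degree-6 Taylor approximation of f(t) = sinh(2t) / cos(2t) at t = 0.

Write the quotient as an unknown series and match coefficients against numerator = denominator · series.
[t^0] = 0;  [t^1] = 2;  [t^2] = 0;  [t^3] = 16/3;  [t^4] = 0;  [t^5] = 48/5;  [t^6] = 0.

48*t^5/5 + 16*t^3/3 + 2*t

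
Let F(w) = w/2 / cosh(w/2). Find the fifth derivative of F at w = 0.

25/32

Divide the numerator series by the denominator series (power-series long division).
The coefficient of w^5 in the expansion is 5/768, so F^(5)(0) = 5! * (5/768) = 25/32.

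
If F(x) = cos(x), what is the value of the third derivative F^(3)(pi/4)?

sqrt(2)/2

Apply the Taylor formula c_k = f^(k)(a)/k!.
From the series, [(x - pi/4)^3] F = sqrt(2)/12; multiply by 3! = 6 to get sqrt(2)/2.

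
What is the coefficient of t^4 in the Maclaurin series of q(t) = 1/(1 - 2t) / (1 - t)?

31

Expand each factor separately, then convolve coefficients.
q(0) = 1
q′(0) = 3
q′′(0) = 14
q′′′(0) = 90
q^(4)(0) = 744
The Taylor polynomial is Σ q^(k)(0)/k! · t^k.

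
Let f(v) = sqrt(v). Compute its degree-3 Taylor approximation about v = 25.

(v - 25)^3/50000 - (v - 25)^2/1000 + (v - 25)/10 + 5

f(25) = 5
f′(25) = 1/10
f′′(25) = -1/500
f′′′(25) = 3/25000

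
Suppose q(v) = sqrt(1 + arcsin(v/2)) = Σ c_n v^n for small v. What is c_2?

Plug the Maclaurin series of the inner function into that of the outer and collect terms.

-1/32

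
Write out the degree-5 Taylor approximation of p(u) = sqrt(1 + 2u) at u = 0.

Compute the successive derivatives at the expansion point and divide by k!.

7*u^5/8 - 5*u^4/8 + u^3/2 - u^2/2 + u + 1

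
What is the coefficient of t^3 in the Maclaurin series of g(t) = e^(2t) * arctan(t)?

5/3

Take the Cauchy product of the two expansions.
g(0) = 0
g′(0) = 1
g′′(0) = 4
g′′′(0) = 10
Dividing each by k! gives the coefficients c_0, ..., c_3.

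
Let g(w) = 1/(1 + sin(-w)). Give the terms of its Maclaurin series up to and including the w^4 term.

2*w^4/3 + 5*w^3/6 + w^2 + w + 1

Let u equal the inner series; expand the outer function in u and truncate.
[w^0] = 1;  [w^1] = 1;  [w^2] = 1;  [w^3] = 5/6;  [w^4] = 2/3.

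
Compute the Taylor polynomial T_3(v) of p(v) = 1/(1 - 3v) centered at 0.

Apply the Taylor formula c_k = f^(k)(a)/k!.
p(0) = 1
p′(0) = 3
p′′(0) = 18
p′′′(0) = 162

27*v^3 + 9*v^2 + 3*v + 1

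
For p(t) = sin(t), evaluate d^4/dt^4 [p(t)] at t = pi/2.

1

The coefficient of (t - pi/2)^4 in the expansion is 1/24, so p^(4)(pi/2) = 4! * (1/24) = 1.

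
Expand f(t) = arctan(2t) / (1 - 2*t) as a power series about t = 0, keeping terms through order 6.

832*t^6/15 + 416*t^5/15 + 32*t^4/3 + 16*t^3/3 + 4*t^2 + 2*t

Use 1/(1 - r) = Σ r^k on the denominator, then take the Cauchy product.
f(0) = 0
f′(0) = 2
f′′(0) = 8
f′′′(0) = 32
f^(4)(0) = 256
f^(5)(0) = 3328
f^(6)(0) = 39936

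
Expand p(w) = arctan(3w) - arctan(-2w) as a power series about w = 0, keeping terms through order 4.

Expand each term separately and add.
[w^0] = 0;  [w^1] = 5;  [w^2] = 0;  [w^3] = -35/3;  [w^4] = 0.

-35*w^3/3 + 5*w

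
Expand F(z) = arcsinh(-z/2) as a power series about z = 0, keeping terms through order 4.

F(0) = 0
F′(0) = -1/2
F′′(0) = 0
F′′′(0) = 1/8
F^(4)(0) = 0

z^3/48 - z/2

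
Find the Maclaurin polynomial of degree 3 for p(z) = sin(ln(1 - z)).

Substitute the inner expansion into the outer series and collect powers.
p(0) = 0
p′(0) = -1
p′′(0) = -1
p′′′(0) = -1
The Taylor polynomial is Σ p^(k)(0)/k! · z^k.

-z^3/6 - z^2/2 - z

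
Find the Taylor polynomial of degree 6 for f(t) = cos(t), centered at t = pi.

f(pi) = -1
f′(pi) = 0
f′′(pi) = 1
f′′′(pi) = 0
f^(4)(pi) = -1
f^(5)(pi) = 0
f^(6)(pi) = 1

(t - pi)^6/720 - (t - pi)^4/24 + (t - pi)^2/2 - 1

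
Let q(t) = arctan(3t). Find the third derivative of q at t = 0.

-54

From the series, [t^3] q = -9; multiply by 3! = 6 to get -54.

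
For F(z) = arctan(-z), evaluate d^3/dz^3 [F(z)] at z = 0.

2

The coefficient of z^3 in the expansion is 1/3, so F′′′(0) = 3! * (1/3) = 2.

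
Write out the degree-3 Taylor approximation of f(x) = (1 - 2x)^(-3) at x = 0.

80*x^3 + 24*x^2 + 6*x + 1

Use the known series and substitute for the argument.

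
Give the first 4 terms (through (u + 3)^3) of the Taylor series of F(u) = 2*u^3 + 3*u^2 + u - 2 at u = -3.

2*(u + 3)^3 - 15*(u + 3)^2 + 37*(u + 3) - 32

Apply the Taylor formula c_k = f^(k)(a)/k!.
F(-3) = -32
F′(-3) = 37
F′′(-3) = -30
F′′′(-3) = 12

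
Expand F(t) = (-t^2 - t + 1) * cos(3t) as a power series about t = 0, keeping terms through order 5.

-27*t^5/8 + 63*t^4/8 + 9*t^3/2 - 11*t^2/2 - t + 1

Distribute the polynomial across the series and collect like powers.
F(0) = 1
F′(0) = -1
F′′(0) = -11
F′′′(0) = 27
F^(4)(0) = 189
F^(5)(0) = -405
Dividing each by k! gives the coefficients c_0, ..., c_5.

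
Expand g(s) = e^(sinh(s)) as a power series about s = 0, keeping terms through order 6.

Plug the Maclaurin series of the inner function into that of the outer and collect terms.

37*s^6/720 + s^5/10 + 5*s^4/24 + s^3/3 + s^2/2 + s + 1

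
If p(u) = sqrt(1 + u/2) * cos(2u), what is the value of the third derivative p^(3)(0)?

-189/64

Multiply the two series term by term and collect like powers.
The coefficient of u^3 in the expansion is -63/128, so p′′′(0) = 3! * (-63/128) = -189/64.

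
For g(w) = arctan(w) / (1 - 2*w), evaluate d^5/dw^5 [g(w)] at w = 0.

Use 1/(1 - r) = Σ r^k on the denominator, then take the Cauchy product.
From the series, [w^5] g = 223/15; multiply by 5! = 120 to get 1784.

1784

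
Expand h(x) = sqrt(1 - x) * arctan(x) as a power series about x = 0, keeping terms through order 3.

Take the Cauchy product of the two expansions.
h(0) = 0
h′(0) = 1
h′′(0) = -1
h′′′(0) = -11/4

-11*x^3/24 - x^2/2 + x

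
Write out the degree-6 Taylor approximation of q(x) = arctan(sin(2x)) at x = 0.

Let u equal the inner series; expand the outer function in u and truncate.
q(0) = 0
q′(0) = 2
q′′(0) = 0
q′′′(0) = -24
q^(4)(0) = 0
q^(5)(0) = 1440
q^(6)(0) = 0
The Taylor polynomial is Σ q^(k)(0)/k! · x^k.

12*x^5 - 4*x^3 + 2*x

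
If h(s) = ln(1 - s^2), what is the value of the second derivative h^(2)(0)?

-2

The coefficient of s^2 in the expansion is -1, so h′′(0) = 2! * (-1) = -2.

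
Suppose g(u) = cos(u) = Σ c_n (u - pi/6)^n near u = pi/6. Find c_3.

1/12

g(pi/6) = sqrt(3)/2
g′(pi/6) = -1/2
g′′(pi/6) = -sqrt(3)/2
g′′′(pi/6) = 1/2
So c_3 = g′′′(pi/6)/3! = 1/12.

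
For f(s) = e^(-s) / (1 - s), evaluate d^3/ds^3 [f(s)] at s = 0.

Write out both Maclaurin series and multiply, keeping only the needed powers.
The coefficient of s^3 in the expansion is 1/3, so f′′′(0) = 3! * (1/3) = 2.

2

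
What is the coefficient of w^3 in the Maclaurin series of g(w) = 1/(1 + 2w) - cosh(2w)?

Expand each term separately and add.

-8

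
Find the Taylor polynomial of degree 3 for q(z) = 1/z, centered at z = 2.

-(z - 2)^3/16 + (z - 2)^2/8 - (z - 2)/4 + 1/2

q(2) = 1/2
q′(2) = -1/4
q′′(2) = 1/4
q′′′(2) = -3/8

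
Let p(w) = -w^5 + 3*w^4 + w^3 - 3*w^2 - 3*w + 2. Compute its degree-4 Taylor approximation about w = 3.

Apply the Taylor formula c_k = f^(k)(a)/k!.
p(3) = -7
p′(3) = -75
p′′(3) = -204
p′′′(3) = -318
p^(4)(3) = -288
Then c_k = p^(k)(3)/k! gives each Taylor coefficient.

-12*(w - 3)^4 - 53*(w - 3)^3 - 102*(w - 3)^2 - 75*(w - 3) - 7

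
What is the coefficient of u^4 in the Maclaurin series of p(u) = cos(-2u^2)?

Differentiate repeatedly and evaluate at the center.
p(0) = 1
p′(0) = 0
p′′(0) = 0
p′′′(0) = 0
p^(4)(0) = -48

-2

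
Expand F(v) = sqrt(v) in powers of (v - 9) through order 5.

Use the known series and substitute for the argument.
[(v - 9)^0] = 3;  [(v - 9)^1] = 1/6;  [(v - 9)^2] = -1/216;  [(v - 9)^3] = 1/3888;  [(v - 9)^4] = -5/279936;  [(v - 9)^5] = 7/5038848.

7*(v - 9)^5/5038848 - 5*(v - 9)^4/279936 + (v - 9)^3/3888 - (v - 9)^2/216 + (v - 9)/6 + 3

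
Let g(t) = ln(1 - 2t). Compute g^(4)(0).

From the series, [t^4] g = -4; multiply by 4! = 24 to get -96.

-96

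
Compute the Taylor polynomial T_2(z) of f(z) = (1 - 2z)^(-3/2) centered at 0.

f(0) = 1
f′(0) = 3
f′′(0) = 15
Dividing each by k! gives the coefficients c_0, ..., c_2.

15*z^2/2 + 3*z + 1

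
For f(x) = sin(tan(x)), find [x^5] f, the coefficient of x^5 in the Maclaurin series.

-1/40

Let u equal the inner series; expand the outer function in u and truncate.
f(0) = 0
f′(0) = 1
f′′(0) = 0
f′′′(0) = 1
f^(4)(0) = 0
f^(5)(0) = -3
Dividing each by k! gives the coefficients c_0, ..., c_5.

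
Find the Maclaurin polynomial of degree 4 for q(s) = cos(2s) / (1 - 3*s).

191*s^4/3 + 21*s^3 + 7*s^2 + 3*s + 1

Expand 1/(denominator) as a geometric series and multiply by the numerator's series.
q(0) = 1
q′(0) = 3
q′′(0) = 14
q′′′(0) = 126
q^(4)(0) = 1528
The Taylor polynomial is Σ q^(k)(0)/k! · s^k.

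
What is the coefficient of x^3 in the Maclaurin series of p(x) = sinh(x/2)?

1/48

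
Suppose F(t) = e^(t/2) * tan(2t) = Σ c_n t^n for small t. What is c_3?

Expand each factor separately, then convolve coefficients.
F(0) = 0
F′(0) = 2
F′′(0) = 2
F′′′(0) = 35/2
The Taylor polynomial is Σ F^(k)(0)/k! · t^k.

35/12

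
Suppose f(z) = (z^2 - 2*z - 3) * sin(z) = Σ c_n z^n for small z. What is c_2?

Distribute the polynomial across the series and collect like powers.
f(0) = 0
f′(0) = -3
f′′(0) = -4
Dividing each by k! gives the coefficients c_0, ..., c_2.

-2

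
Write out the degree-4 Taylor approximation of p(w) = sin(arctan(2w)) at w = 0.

Substitute the inner expansion into the outer series and collect powers.
p(0) = 0
p′(0) = 2
p′′(0) = 0
p′′′(0) = -24
p^(4)(0) = 0

-4*w^3 + 2*w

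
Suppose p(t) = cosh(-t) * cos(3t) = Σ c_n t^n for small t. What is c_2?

Multiply the two series term by term and collect like powers.

-4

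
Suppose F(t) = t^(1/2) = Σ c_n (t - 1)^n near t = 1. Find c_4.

[(t - 1)^0] = 1;  [(t - 1)^1] = 1/2;  [(t - 1)^2] = -1/8;  [(t - 1)^3] = 1/16;  [(t - 1)^4] = -5/128.

-5/128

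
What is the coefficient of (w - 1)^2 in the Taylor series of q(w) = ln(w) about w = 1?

[(w - 1)^0] = 0;  [(w - 1)^1] = 1;  [(w - 1)^2] = -1/2.

-1/2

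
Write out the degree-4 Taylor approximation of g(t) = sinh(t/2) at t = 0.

g(0) = 0
g′(0) = 1/2
g′′(0) = 0
g′′′(0) = 1/8
g^(4)(0) = 0

t^3/48 + t/2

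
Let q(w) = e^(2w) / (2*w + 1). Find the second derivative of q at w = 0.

Multiply the numerator's expansion by the denominator's geometric series.
The coefficient of w^2 in the expansion is 2, so q′′(0) = 2! * (2) = 4.

4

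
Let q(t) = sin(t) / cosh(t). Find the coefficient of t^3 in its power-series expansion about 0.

Write the quotient as an unknown series and match coefficients against numerator = denominator · series.
q(0) = 0
q′(0) = 1
q′′(0) = 0
q′′′(0) = -4

-2/3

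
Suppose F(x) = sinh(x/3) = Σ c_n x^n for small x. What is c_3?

1/162

Apply the Taylor formula c_k = f^(k)(a)/k!.
F(0) = 0
F′(0) = 1/3
F′′(0) = 0
F′′′(0) = 1/27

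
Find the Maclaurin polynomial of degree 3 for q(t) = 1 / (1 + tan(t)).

-4*t^3/3 + t^2 - t + 1

Expand as Σ (-1)^k u^k with u equal to the inner function's series.
[t^0] = 1;  [t^1] = -1;  [t^2] = 1;  [t^3] = -4/3.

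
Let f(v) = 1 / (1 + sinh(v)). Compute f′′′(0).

Use the geometric series for the reciprocal, then substitute.
From the series, [v^3] f = -7/6; multiply by 3! = 6 to get -7.

-7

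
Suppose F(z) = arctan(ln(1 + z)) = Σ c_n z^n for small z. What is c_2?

Plug the Maclaurin series of the inner function into that of the outer and collect terms.

-1/2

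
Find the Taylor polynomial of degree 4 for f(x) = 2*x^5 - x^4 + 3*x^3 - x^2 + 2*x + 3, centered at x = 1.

9*(x - 1)^4 + 19*(x - 1)^3 + 22*(x - 1)^2 + 15*(x - 1) + 8

f(1) = 8
f′(1) = 15
f′′(1) = 44
f′′′(1) = 114
f^(4)(1) = 216
Dividing each by k! gives the coefficients c_0, ..., c_4.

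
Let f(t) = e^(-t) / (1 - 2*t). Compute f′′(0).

Expand 1/(denominator) as a geometric series and multiply by the numerator's series.
The coefficient of t^2 in the expansion is 5/2, so f′′(0) = 2! * (5/2) = 5.

5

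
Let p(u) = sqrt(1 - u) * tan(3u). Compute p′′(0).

Multiply the two series term by term and collect like powers.
The coefficient of u^2 in the expansion is -3/2, so p′′(0) = 2! * (-3/2) = -3.

-3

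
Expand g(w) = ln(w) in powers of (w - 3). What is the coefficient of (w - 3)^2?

g(3) = ln(3)
g′(3) = 1/3
g′′(3) = -1/9
Dividing each by k! gives the coefficients c_0, ..., c_2.

-1/18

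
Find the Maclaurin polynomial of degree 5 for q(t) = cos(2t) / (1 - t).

Use 1/(1 - r) = Σ r^k on the denominator, then take the Cauchy product.
q(0) = 1
q′(0) = 1
q′′(0) = -2
q′′′(0) = -6
q^(4)(0) = -8
q^(5)(0) = -40
Then c_k = q^(k)(0)/k! gives each Taylor coefficient.

-t^5/3 - t^4/3 - t^3 - t^2 + t + 1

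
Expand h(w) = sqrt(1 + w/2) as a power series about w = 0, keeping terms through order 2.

-w^2/32 + w/4 + 1

[w^0] = 1;  [w^1] = 1/4;  [w^2] = -1/32.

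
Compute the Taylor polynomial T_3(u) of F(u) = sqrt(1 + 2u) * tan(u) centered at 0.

Multiply the two series term by term and collect like powers.

-u^3/6 + u^2 + u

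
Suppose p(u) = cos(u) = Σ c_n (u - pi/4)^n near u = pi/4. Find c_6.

-sqrt(2)/1440

Differentiate repeatedly and evaluate at the center.
[(u - pi/4)^0] = sqrt(2)/2;  [(u - pi/4)^1] = -sqrt(2)/2;  [(u - pi/4)^2] = -sqrt(2)/4;  [(u - pi/4)^3] = sqrt(2)/12;  [(u - pi/4)^4] = sqrt(2)/48;  [(u - pi/4)^5] = -sqrt(2)/240;  [(u - pi/4)^6] = -sqrt(2)/1440.
So c_6 = p^(6)(pi/4)/6! = -sqrt(2)/1440.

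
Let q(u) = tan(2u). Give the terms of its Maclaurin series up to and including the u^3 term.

Compute the successive derivatives at the expansion point and divide by k!.
[u^0] = 0;  [u^1] = 2;  [u^2] = 0;  [u^3] = 8/3.

8*u^3/3 + 2*u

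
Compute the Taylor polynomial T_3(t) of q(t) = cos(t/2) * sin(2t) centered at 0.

-19*t^3/12 + 2*t

Expand each factor separately, then convolve coefficients.
q(0) = 0
q′(0) = 2
q′′(0) = 0
q′′′(0) = -19/2
The Taylor polynomial is Σ q^(k)(0)/k! · t^k.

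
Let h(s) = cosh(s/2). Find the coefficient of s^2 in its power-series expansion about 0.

Apply the Taylor formula c_k = f^(k)(a)/k!.
h(0) = 1
h′(0) = 0
h′′(0) = 1/4
Then c_k = h^(k)(0)/k! gives each Taylor coefficient.

1/8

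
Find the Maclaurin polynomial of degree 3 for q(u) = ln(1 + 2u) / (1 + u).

Expand each factor separately, then convolve coefficients.

20*u^3/3 - 4*u^2 + 2*u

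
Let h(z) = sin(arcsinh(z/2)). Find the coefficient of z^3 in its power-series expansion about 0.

-1/24

Let u equal the inner series; expand the outer function in u and truncate.
h(0) = 0
h′(0) = 1/2
h′′(0) = 0
h′′′(0) = -1/4
So c_3 = h′′′(0)/3! = -1/24.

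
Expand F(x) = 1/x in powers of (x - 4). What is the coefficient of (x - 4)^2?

[(x - 4)^0] = 1/4;  [(x - 4)^1] = -1/16;  [(x - 4)^2] = 1/64.

1/64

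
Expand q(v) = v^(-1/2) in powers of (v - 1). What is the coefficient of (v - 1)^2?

[(v - 1)^0] = 1;  [(v - 1)^1] = -1/2;  [(v - 1)^2] = 3/8.

3/8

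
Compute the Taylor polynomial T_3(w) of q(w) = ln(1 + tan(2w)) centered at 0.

16*w^3/3 - 2*w^2 + 2*w

Plug the Maclaurin series of the inner function into that of the outer and collect terms.
q(0) = 0
q′(0) = 2
q′′(0) = -4
q′′′(0) = 32
Then c_k = q^(k)(0)/k! gives each Taylor coefficient.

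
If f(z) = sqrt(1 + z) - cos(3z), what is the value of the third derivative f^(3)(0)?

Combine the two series term by term.
The coefficient of z^3 in the expansion is 1/16, so f′′′(0) = 3! * (1/16) = 3/8.

3/8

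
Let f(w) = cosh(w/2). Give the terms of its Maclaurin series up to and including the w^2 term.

w^2/8 + 1

[w^0] = 1;  [w^1] = 0;  [w^2] = 1/8.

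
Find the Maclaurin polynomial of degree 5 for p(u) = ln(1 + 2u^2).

-2*u^4 + 2*u^2

p(0) = 0
p′(0) = 0
p′′(0) = 4
p′′′(0) = 0
p^(4)(0) = -48
p^(5)(0) = 0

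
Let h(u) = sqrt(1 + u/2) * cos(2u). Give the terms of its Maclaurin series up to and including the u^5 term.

Multiply the two series term by term and collect like powers.
[u^0] = 1;  [u^1] = 1/4;  [u^2] = -65/32;  [u^3] = -63/128;  [u^4] = 4465/6144;  [u^5] = 3733/24576.

3733*u^5/24576 + 4465*u^4/6144 - 63*u^3/128 - 65*u^2/32 + u/4 + 1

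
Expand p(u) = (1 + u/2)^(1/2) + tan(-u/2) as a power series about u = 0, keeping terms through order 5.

-407*u^5/122880 - 5*u^4/2048 - 13*u^3/384 - u^2/32 - u/4 + 1

Expand each term separately and add.
p(0) = 1
p′(0) = -1/4
p′′(0) = -1/16
p′′′(0) = -13/64
p^(4)(0) = -15/256
p^(5)(0) = -407/1024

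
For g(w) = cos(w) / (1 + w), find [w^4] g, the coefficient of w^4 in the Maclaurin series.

Expand each factor separately, then convolve coefficients.
g(0) = 1
g′(0) = -1
g′′(0) = 1
g′′′(0) = -3
g^(4)(0) = 13

13/24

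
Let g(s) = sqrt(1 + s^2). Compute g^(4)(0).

From the series, [s^4] g = -1/8; multiply by 4! = 24 to get -3.

-3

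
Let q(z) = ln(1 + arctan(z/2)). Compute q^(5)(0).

1/4

Let u equal the inner series; expand the outer function in u and truncate.
The coefficient of z^5 in the expansion is 1/480, so q^(5)(0) = 5! * (1/480) = 1/4.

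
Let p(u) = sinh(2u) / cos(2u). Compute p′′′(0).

32

Invert the denominator's series and multiply.
The coefficient of u^3 in the expansion is 16/3, so p′′′(0) = 3! * (16/3) = 32.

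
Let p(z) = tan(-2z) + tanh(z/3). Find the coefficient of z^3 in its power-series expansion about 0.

-217/81

Add the two expansions coefficient-wise.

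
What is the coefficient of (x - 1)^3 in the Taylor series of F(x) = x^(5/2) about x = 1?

c_3 = F′′′(1)/3! = 5/16.

5/16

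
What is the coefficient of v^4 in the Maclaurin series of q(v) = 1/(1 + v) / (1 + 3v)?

Write out both Maclaurin series and multiply, keeping only the needed powers.
q(0) = 1
q′(0) = -4
q′′(0) = 26
q′′′(0) = -240
q^(4)(0) = 2904

121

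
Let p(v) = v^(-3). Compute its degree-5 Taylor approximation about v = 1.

p(1) = 1
p′(1) = -3
p′′(1) = 12
p′′′(1) = -60
p^(4)(1) = 360
p^(5)(1) = -2520

-21*(v - 1)^5 + 15*(v - 1)^4 - 10*(v - 1)^3 + 6*(v - 1)^2 - 3*(v - 1) + 1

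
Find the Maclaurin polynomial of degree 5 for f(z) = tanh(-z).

-2*z^5/15 + z^3/3 - z

f(0) = 0
f′(0) = -1
f′′(0) = 0
f′′′(0) = 2
f^(4)(0) = 0
f^(5)(0) = -16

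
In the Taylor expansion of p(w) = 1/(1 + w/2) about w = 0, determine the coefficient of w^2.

1/4

[w^0] = 1;  [w^1] = -1/2;  [w^2] = 1/4.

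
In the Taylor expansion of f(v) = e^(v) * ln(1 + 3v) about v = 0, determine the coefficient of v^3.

6

Multiply the two series term by term and collect like powers.
f(0) = 0
f′(0) = 3
f′′(0) = -3
f′′′(0) = 36
Dividing each by k! gives the coefficients c_0, ..., c_3.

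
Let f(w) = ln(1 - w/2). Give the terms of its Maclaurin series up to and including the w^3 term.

[w^0] = 0;  [w^1] = -1/2;  [w^2] = -1/8;  [w^3] = -1/24.

-w^3/24 - w^2/8 - w/2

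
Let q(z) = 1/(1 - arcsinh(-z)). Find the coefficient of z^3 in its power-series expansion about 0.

Compose series: expand the inner function first, then feed it into the outer expansion.
q(0) = 1
q′(0) = -1
q′′(0) = 2
q′′′(0) = -5
So c_3 = q′′′(0)/3! = -5/6.

-5/6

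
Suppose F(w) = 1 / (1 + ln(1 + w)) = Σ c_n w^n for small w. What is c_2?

Use the geometric series for the reciprocal, then substitute.

3/2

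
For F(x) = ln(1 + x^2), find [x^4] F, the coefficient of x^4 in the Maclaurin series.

-1/2

Differentiate repeatedly and evaluate at the center.
F(0) = 0
F′(0) = 0
F′′(0) = 2
F′′′(0) = 0
F^(4)(0) = -12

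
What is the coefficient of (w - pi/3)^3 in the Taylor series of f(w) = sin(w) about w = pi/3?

[(w - pi/3)^0] = sqrt(3)/2;  [(w - pi/3)^1] = 1/2;  [(w - pi/3)^2] = -sqrt(3)/4;  [(w - pi/3)^3] = -1/12.

-1/12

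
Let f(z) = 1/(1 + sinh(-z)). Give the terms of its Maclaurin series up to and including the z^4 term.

Plug the Maclaurin series of the inner function into that of the outer and collect terms.

4*z^4/3 + 7*z^3/6 + z^2 + z + 1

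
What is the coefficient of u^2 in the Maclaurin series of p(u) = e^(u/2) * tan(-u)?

Expand each factor separately, then convolve coefficients.
[u^0] = 0;  [u^1] = -1;  [u^2] = -1/2.

-1/2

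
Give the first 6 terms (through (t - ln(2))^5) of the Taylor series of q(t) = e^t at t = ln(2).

(t - ln(2))^5/60 + (t - ln(2))^4/12 + (t - ln(2))^3/3 + (t - ln(2))^2 + 2*(t - ln(2)) + 2

[(t - ln(2))^0] = 2;  [(t - ln(2))^1] = 2;  [(t - ln(2))^2] = 1;  [(t - ln(2))^3] = 1/3;  [(t - ln(2))^4] = 1/12;  [(t - ln(2))^5] = 1/60.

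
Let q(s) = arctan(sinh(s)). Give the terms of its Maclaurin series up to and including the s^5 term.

Let u equal the inner series; expand the outer function in u and truncate.

s^5/24 - s^3/6 + s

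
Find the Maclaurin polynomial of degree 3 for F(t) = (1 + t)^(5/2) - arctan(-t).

-t^3/48 + 15*t^2/8 + 7*t/2 + 1

Combine the two series term by term.
[t^0] = 1;  [t^1] = 7/2;  [t^2] = 15/8;  [t^3] = -1/48.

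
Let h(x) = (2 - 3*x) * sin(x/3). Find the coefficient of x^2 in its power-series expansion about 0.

Shift and add copies of the series according to the polynomial's terms.

-1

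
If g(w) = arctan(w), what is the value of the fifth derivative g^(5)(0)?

From the series, [w^5] g = 1/5; multiply by 5! = 120 to get 24.

24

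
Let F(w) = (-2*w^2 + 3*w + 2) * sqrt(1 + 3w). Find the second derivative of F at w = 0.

1/2

Distribute the polynomial across the series and collect like powers.
From the series, [w^2] F = 1/4; multiply by 2! = 2 to get 1/2.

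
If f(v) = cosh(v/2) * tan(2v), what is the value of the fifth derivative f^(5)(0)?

4421/8

Take the Cauchy product of the two expansions.
The coefficient of v^5 in the expansion is 4421/960, so f^(5)(0) = 5! * (4421/960) = 4421/8.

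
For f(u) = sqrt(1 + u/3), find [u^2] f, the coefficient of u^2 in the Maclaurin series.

[u^0] = 1;  [u^1] = 1/6;  [u^2] = -1/72.

-1/72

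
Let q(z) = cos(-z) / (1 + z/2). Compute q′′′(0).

Write out both Maclaurin series and multiply, keeping only the needed powers.
The coefficient of z^3 in the expansion is 1/8, so q′′′(0) = 3! * (1/8) = 3/4.

3/4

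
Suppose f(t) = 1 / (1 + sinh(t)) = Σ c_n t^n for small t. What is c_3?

Write 1/(1+u) = 1 - u + u^2 - u^3 + ... and substitute the series for u.
f(0) = 1
f′(0) = -1
f′′(0) = 2
f′′′(0) = -7
So c_3 = f′′′(0)/3! = -7/6.

-7/6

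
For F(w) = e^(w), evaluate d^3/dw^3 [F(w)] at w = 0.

1

Use the known series and substitute for the argument.
The coefficient of w^3 in the expansion is 1/6, so F′′′(0) = 3! * (1/6) = 1.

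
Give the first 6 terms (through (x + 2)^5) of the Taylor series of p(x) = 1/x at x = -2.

p(-2) = -1/2
p′(-2) = -1/4
p′′(-2) = -1/4
p′′′(-2) = -3/8
p^(4)(-2) = -3/4
p^(5)(-2) = -15/8

-(x + 2)^5/64 - (x + 2)^4/32 - (x + 2)^3/16 - (x + 2)^2/8 - (x + 2)/4 - 1/2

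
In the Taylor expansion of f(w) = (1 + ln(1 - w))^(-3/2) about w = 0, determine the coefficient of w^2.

Substitute the inner expansion into the outer series and collect powers.
f(0) = 1
f′(0) = 3/2
f′′(0) = 21/4
So c_2 = f′′(0)/2! = 21/8.

21/8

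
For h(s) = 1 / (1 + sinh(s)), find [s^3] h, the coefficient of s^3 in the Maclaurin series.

Write 1/(1+u) = 1 - u + u^2 - u^3 + ... and substitute the series for u.
h(0) = 1
h′(0) = -1
h′′(0) = 2
h′′′(0) = -7
So c_3 = h′′′(0)/3! = -7/6.

-7/6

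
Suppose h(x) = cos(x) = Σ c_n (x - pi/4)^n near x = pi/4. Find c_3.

c_3 = h′′′(pi/4)/3! = sqrt(2)/12.

sqrt(2)/12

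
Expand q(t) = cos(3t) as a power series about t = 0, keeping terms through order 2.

q(0) = 1
q′(0) = 0
q′′(0) = -9
Dividing each by k! gives the coefficients c_0, ..., c_2.

1 - 9*t^2/2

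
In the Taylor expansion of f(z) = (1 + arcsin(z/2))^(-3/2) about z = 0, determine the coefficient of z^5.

Compose series: expand the inner function first, then feed it into the outer expansion.
f(0) = 1
f′(0) = -3/4
f′′(0) = 15/16
f′′′(0) = -117/64
f^(4)(0) = 1185/256
f^(5)(0) = -15027/1024
Then c_k = f^(k)(0)/k! gives each Taylor coefficient.

-5009/40960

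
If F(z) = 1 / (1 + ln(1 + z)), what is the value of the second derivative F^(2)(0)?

3

Write 1/(1+u) = 1 - u + u^2 - u^3 + ... and substitute the series for u.
The coefficient of z^2 in the expansion is 3/2, so F′′(0) = 2! * (3/2) = 3.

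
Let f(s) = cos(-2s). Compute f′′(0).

-4

From the series, [s^2] f = -2; multiply by 2! = 2 to get -4.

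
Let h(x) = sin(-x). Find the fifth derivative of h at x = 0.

-1

The coefficient of x^5 in the expansion is -1/120, so h^(5)(0) = 5! * (-1/120) = -1.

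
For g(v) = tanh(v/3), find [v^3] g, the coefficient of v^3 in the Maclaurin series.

g(0) = 0
g′(0) = 1/3
g′′(0) = 0
g′′′(0) = -2/27

-1/81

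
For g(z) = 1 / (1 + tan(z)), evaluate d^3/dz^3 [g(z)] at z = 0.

Expand as Σ (-1)^k u^k with u equal to the inner function's series.
The coefficient of z^3 in the expansion is -4/3, so g′′′(0) = 3! * (-4/3) = -8.

-8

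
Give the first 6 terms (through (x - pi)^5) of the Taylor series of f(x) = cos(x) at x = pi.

-(x - pi)^4/24 + (x - pi)^2/2 - 1

f(pi) = -1
f′(pi) = 0
f′′(pi) = 1
f′′′(pi) = 0
f^(4)(pi) = -1
f^(5)(pi) = 0
Then c_k = f^(k)(pi)/k! gives each Taylor coefficient.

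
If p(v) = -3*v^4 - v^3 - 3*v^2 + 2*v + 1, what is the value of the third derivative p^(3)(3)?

-222

The coefficient of (v - 3)^3 in the expansion is -37, so p′′′(3) = 3! * (-37) = -222.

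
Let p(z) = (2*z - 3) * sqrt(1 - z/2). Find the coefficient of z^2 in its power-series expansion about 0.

Multiply each power in the prefactor through the base expansion.
p(0) = -3
p′(0) = 11/4
p′′(0) = -13/16
The Taylor polynomial is Σ p^(k)(0)/k! · z^k.

-13/32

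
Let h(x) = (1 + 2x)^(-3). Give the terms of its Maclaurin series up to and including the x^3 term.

-80*x^3 + 24*x^2 - 6*x + 1

Apply the Taylor formula c_k = f^(k)(a)/k!.
h(0) = 1
h′(0) = -6
h′′(0) = 48
h′′′(0) = -480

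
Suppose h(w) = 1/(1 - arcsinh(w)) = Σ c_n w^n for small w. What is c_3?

5/6

Let u equal the inner series; expand the outer function in u and truncate.
[w^0] = 1;  [w^1] = 1;  [w^2] = 1;  [w^3] = 5/6.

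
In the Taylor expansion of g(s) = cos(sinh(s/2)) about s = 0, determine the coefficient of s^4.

-1/128

Compose series: expand the inner function first, then feed it into the outer expansion.
g(0) = 1
g′(0) = 0
g′′(0) = -1/4
g′′′(0) = 0
g^(4)(0) = -3/16
Dividing each by k! gives the coefficients c_0, ..., c_4.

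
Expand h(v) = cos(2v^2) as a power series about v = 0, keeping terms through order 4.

1 - 2*v^4

Apply the Taylor formula c_k = f^(k)(a)/k!.
[v^0] = 1;  [v^1] = 0;  [v^2] = 0;  [v^3] = 0;  [v^4] = -2.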